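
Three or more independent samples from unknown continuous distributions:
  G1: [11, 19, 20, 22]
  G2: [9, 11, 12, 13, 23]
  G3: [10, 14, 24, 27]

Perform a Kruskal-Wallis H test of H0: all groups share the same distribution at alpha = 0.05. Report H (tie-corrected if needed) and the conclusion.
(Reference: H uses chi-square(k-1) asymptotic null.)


Step 1: Combine all N = 13 observations and assign midranks.
sorted (value, group, rank): (9,G2,1), (10,G3,2), (11,G1,3.5), (11,G2,3.5), (12,G2,5), (13,G2,6), (14,G3,7), (19,G1,8), (20,G1,9), (22,G1,10), (23,G2,11), (24,G3,12), (27,G3,13)
Step 2: Sum ranks within each group.
R_1 = 30.5 (n_1 = 4)
R_2 = 26.5 (n_2 = 5)
R_3 = 34 (n_3 = 4)
Step 3: H = 12/(N(N+1)) * sum(R_i^2/n_i) - 3(N+1)
     = 12/(13*14) * (30.5^2/4 + 26.5^2/5 + 34^2/4) - 3*14
     = 0.065934 * 662.013 - 42
     = 1.649176.
Step 4: Ties present; correction factor C = 1 - 6/(13^3 - 13) = 0.997253. Corrected H = 1.649176 / 0.997253 = 1.653719.
Step 5: Under H0, H ~ chi^2(2); p-value = 0.437421.
Step 6: alpha = 0.05. fail to reject H0.

H = 1.6537, df = 2, p = 0.437421, fail to reject H0.


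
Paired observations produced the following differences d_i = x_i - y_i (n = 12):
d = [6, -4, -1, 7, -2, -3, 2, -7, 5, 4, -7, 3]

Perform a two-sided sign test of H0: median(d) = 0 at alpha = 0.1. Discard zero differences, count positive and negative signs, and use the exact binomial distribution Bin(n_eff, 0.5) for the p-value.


Step 1: Discard zero differences. Original n = 12; n_eff = number of nonzero differences = 12.
Nonzero differences (with sign): +6, -4, -1, +7, -2, -3, +2, -7, +5, +4, -7, +3
Step 2: Count signs: positive = 6, negative = 6.
Step 3: Under H0: P(positive) = 0.5, so the number of positives S ~ Bin(12, 0.5).
Step 4: Two-sided exact p-value = sum of Bin(12,0.5) probabilities at or below the observed probability = 1.000000.
Step 5: alpha = 0.1. fail to reject H0.

n_eff = 12, pos = 6, neg = 6, p = 1.000000, fail to reject H0.


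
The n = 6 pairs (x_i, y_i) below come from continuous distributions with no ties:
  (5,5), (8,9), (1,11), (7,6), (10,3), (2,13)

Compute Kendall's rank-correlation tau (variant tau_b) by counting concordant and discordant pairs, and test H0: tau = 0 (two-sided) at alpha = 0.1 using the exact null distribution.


Step 1: Enumerate the 15 unordered pairs (i,j) with i<j and classify each by sign(x_j-x_i) * sign(y_j-y_i).
  (1,2):dx=+3,dy=+4->C; (1,3):dx=-4,dy=+6->D; (1,4):dx=+2,dy=+1->C; (1,5):dx=+5,dy=-2->D
  (1,6):dx=-3,dy=+8->D; (2,3):dx=-7,dy=+2->D; (2,4):dx=-1,dy=-3->C; (2,5):dx=+2,dy=-6->D
  (2,6):dx=-6,dy=+4->D; (3,4):dx=+6,dy=-5->D; (3,5):dx=+9,dy=-8->D; (3,6):dx=+1,dy=+2->C
  (4,5):dx=+3,dy=-3->D; (4,6):dx=-5,dy=+7->D; (5,6):dx=-8,dy=+10->D
Step 2: C = 4, D = 11, total pairs = 15.
Step 3: tau = (C - D)/(n(n-1)/2) = (4 - 11)/15 = -0.466667.
Step 4: Exact two-sided p-value (enumerate n! = 720 permutations of y under H0): p = 0.272222.
Step 5: alpha = 0.1. fail to reject H0.

tau_b = -0.4667 (C=4, D=11), p = 0.272222, fail to reject H0.


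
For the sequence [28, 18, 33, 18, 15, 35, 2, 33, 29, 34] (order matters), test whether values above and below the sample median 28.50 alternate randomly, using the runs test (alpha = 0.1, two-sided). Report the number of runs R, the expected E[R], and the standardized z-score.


Step 1: Compute median = 28.50; label A = above, B = below.
Labels in order: BBABBABAAA  (n_A = 5, n_B = 5)
Step 2: Count runs R = 6.
Step 3: Under H0 (random ordering), E[R] = 2*n_A*n_B/(n_A+n_B) + 1 = 2*5*5/10 + 1 = 6.0000.
        Var[R] = 2*n_A*n_B*(2*n_A*n_B - n_A - n_B) / ((n_A+n_B)^2 * (n_A+n_B-1)) = 2000/900 = 2.2222.
        SD[R] = 1.4907.
Step 4: R = E[R], so z = 0 with no continuity correction.
Step 5: Two-sided p-value via normal approximation = 2*(1 - Phi(|z|)) = 1.000000.
Step 6: alpha = 0.1. fail to reject H0.

R = 6, z = 0.0000, p = 1.000000, fail to reject H0.


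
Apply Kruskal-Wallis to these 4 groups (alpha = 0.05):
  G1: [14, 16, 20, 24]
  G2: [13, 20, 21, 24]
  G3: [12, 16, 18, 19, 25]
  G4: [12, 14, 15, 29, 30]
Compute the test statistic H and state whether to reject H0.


Step 1: Combine all N = 18 observations and assign midranks.
sorted (value, group, rank): (12,G3,1.5), (12,G4,1.5), (13,G2,3), (14,G1,4.5), (14,G4,4.5), (15,G4,6), (16,G1,7.5), (16,G3,7.5), (18,G3,9), (19,G3,10), (20,G1,11.5), (20,G2,11.5), (21,G2,13), (24,G1,14.5), (24,G2,14.5), (25,G3,16), (29,G4,17), (30,G4,18)
Step 2: Sum ranks within each group.
R_1 = 38 (n_1 = 4)
R_2 = 42 (n_2 = 4)
R_3 = 44 (n_3 = 5)
R_4 = 47 (n_4 = 5)
Step 3: H = 12/(N(N+1)) * sum(R_i^2/n_i) - 3(N+1)
     = 12/(18*19) * (38^2/4 + 42^2/4 + 44^2/5 + 47^2/5) - 3*19
     = 0.035088 * 1631 - 57
     = 0.228070.
Step 4: Ties present; correction factor C = 1 - 30/(18^3 - 18) = 0.994840. Corrected H = 0.228070 / 0.994840 = 0.229253.
Step 5: Under H0, H ~ chi^2(3); p-value = 0.972734.
Step 6: alpha = 0.05. fail to reject H0.

H = 0.2293, df = 3, p = 0.972734, fail to reject H0.


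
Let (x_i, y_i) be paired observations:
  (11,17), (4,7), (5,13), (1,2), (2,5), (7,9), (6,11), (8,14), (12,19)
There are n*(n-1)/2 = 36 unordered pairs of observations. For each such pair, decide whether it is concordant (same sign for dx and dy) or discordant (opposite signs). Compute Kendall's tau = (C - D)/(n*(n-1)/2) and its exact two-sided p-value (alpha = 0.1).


Step 1: Enumerate the 36 unordered pairs (i,j) with i<j and classify each by sign(x_j-x_i) * sign(y_j-y_i).
  (1,2):dx=-7,dy=-10->C; (1,3):dx=-6,dy=-4->C; (1,4):dx=-10,dy=-15->C; (1,5):dx=-9,dy=-12->C
  (1,6):dx=-4,dy=-8->C; (1,7):dx=-5,dy=-6->C; (1,8):dx=-3,dy=-3->C; (1,9):dx=+1,dy=+2->C
  (2,3):dx=+1,dy=+6->C; (2,4):dx=-3,dy=-5->C; (2,5):dx=-2,dy=-2->C; (2,6):dx=+3,dy=+2->C
  (2,7):dx=+2,dy=+4->C; (2,8):dx=+4,dy=+7->C; (2,9):dx=+8,dy=+12->C; (3,4):dx=-4,dy=-11->C
  (3,5):dx=-3,dy=-8->C; (3,6):dx=+2,dy=-4->D; (3,7):dx=+1,dy=-2->D; (3,8):dx=+3,dy=+1->C
  (3,9):dx=+7,dy=+6->C; (4,5):dx=+1,dy=+3->C; (4,6):dx=+6,dy=+7->C; (4,7):dx=+5,dy=+9->C
  (4,8):dx=+7,dy=+12->C; (4,9):dx=+11,dy=+17->C; (5,6):dx=+5,dy=+4->C; (5,7):dx=+4,dy=+6->C
  (5,8):dx=+6,dy=+9->C; (5,9):dx=+10,dy=+14->C; (6,7):dx=-1,dy=+2->D; (6,8):dx=+1,dy=+5->C
  (6,9):dx=+5,dy=+10->C; (7,8):dx=+2,dy=+3->C; (7,9):dx=+6,dy=+8->C; (8,9):dx=+4,dy=+5->C
Step 2: C = 33, D = 3, total pairs = 36.
Step 3: tau = (C - D)/(n(n-1)/2) = (33 - 3)/36 = 0.833333.
Step 4: Exact two-sided p-value (enumerate n! = 362880 permutations of y under H0): p = 0.000854.
Step 5: alpha = 0.1. reject H0.

tau_b = 0.8333 (C=33, D=3), p = 0.000854, reject H0.


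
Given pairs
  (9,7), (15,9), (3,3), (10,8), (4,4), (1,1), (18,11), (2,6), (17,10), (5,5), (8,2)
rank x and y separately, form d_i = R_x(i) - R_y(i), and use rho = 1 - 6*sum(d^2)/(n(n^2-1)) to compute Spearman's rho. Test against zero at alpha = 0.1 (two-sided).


Step 1: Rank x and y separately (midranks; no ties here).
rank(x): 9->7, 15->9, 3->3, 10->8, 4->4, 1->1, 18->11, 2->2, 17->10, 5->5, 8->6
rank(y): 7->7, 9->9, 3->3, 8->8, 4->4, 1->1, 11->11, 6->6, 10->10, 5->5, 2->2
Step 2: d_i = R_x(i) - R_y(i); compute d_i^2.
  (7-7)^2=0, (9-9)^2=0, (3-3)^2=0, (8-8)^2=0, (4-4)^2=0, (1-1)^2=0, (11-11)^2=0, (2-6)^2=16, (10-10)^2=0, (5-5)^2=0, (6-2)^2=16
sum(d^2) = 32.
Step 3: rho = 1 - 6*32 / (11*(11^2 - 1)) = 1 - 192/1320 = 0.854545.
Step 4: Under H0, t = rho * sqrt((n-2)/(1-rho^2)) = 4.9360 ~ t(9).
Step 5: Two-sided p-value from the t-distribution with 9 df = 0.000807.
Step 6: alpha = 0.1. reject H0.

rho = 0.8545, p = 0.000807, reject H0 at alpha = 0.1.


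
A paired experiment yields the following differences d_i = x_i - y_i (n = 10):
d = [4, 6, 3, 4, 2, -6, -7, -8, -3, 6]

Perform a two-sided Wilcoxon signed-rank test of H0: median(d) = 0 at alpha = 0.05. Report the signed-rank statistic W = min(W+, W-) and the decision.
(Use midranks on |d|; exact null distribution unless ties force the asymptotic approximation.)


Step 1: Drop any zero differences (none here) and take |d_i|.
|d| = [4, 6, 3, 4, 2, 6, 7, 8, 3, 6]
Step 2: Midrank |d_i| (ties get averaged ranks).
ranks: |4|->4.5, |6|->7, |3|->2.5, |4|->4.5, |2|->1, |6|->7, |7|->9, |8|->10, |3|->2.5, |6|->7
Step 3: Attach original signs; sum ranks with positive sign and with negative sign.
W+ = 4.5 + 7 + 2.5 + 4.5 + 1 + 7 = 26.5
W- = 7 + 9 + 10 + 2.5 = 28.5
(Check: W+ + W- = 55 should equal n(n+1)/2 = 55.)
Step 4: Test statistic W = min(W+, W-) = 26.5.
Step 5: Ties in |d|, so use the tie-corrected normal approximation.
        E[W] = n(n+1)/4 = 10*11/4 = 27.5.
        Tie groups: |d|=3 (t=2), |d|=4 (t=2), |d|=6 (t=3); sum(t^3 - t) = 36.
        Var[W] = n(n+1)(2n+1)/24 - sum(t^3-t)/48 = 2310/24 - 36/48 = 95.5.
        z = (W - E[W]) / sqrt(Var[W]) = (26.5 - 27.5) / 9.7724 = -0.1023.
        Two-sided p = 2*Phi(z) = 0.918496.
Step 6: alpha = 0.05. fail to reject H0.

W+ = 26.5, W- = 28.5, W = min = 26.5, p = 0.918496, fail to reject H0.


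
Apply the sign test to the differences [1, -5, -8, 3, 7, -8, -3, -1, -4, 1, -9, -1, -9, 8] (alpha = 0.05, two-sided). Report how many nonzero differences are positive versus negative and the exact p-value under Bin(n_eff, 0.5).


Step 1: Discard zero differences. Original n = 14; n_eff = number of nonzero differences = 14.
Nonzero differences (with sign): +1, -5, -8, +3, +7, -8, -3, -1, -4, +1, -9, -1, -9, +8
Step 2: Count signs: positive = 5, negative = 9.
Step 3: Under H0: P(positive) = 0.5, so the number of positives S ~ Bin(14, 0.5).
Step 4: Two-sided exact p-value = sum of Bin(14,0.5) probabilities at or below the observed probability = 0.423950.
Step 5: alpha = 0.05. fail to reject H0.

n_eff = 14, pos = 5, neg = 9, p = 0.423950, fail to reject H0.


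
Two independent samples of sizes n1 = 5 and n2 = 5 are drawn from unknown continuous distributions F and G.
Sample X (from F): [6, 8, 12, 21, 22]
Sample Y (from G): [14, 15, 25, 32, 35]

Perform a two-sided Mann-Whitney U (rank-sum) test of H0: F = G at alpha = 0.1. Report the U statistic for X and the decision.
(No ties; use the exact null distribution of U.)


Step 1: Combine and sort all 10 observations; assign midranks.
sorted (value, group): (6,X), (8,X), (12,X), (14,Y), (15,Y), (21,X), (22,X), (25,Y), (32,Y), (35,Y)
ranks: 6->1, 8->2, 12->3, 14->4, 15->5, 21->6, 22->7, 25->8, 32->9, 35->10
Step 2: Rank sum for X: R1 = 1 + 2 + 3 + 6 + 7 = 19.
Step 3: U_X = R1 - n1(n1+1)/2 = 19 - 5*6/2 = 19 - 15 = 4.
       U_Y = n1*n2 - U_X = 25 - 4 = 21.
Step 4: No ties, so the exact null distribution of U (based on enumerating the C(10,5) = 252 equally likely rank assignments) gives the two-sided p-value.
Step 5: p-value = 0.095238; compare to alpha = 0.1. reject H0.

U_X = 4, p = 0.095238, reject H0 at alpha = 0.1.


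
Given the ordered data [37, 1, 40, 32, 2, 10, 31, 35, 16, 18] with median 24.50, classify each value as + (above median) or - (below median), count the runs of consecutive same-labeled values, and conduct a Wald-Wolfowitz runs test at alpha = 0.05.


Step 1: Compute median = 24.50; label A = above, B = below.
Labels in order: ABAABBAABB  (n_A = 5, n_B = 5)
Step 2: Count runs R = 6.
Step 3: Under H0 (random ordering), E[R] = 2*n_A*n_B/(n_A+n_B) + 1 = 2*5*5/10 + 1 = 6.0000.
        Var[R] = 2*n_A*n_B*(2*n_A*n_B - n_A - n_B) / ((n_A+n_B)^2 * (n_A+n_B-1)) = 2000/900 = 2.2222.
        SD[R] = 1.4907.
Step 4: R = E[R], so z = 0 with no continuity correction.
Step 5: Two-sided p-value via normal approximation = 2*(1 - Phi(|z|)) = 1.000000.
Step 6: alpha = 0.05. fail to reject H0.

R = 6, z = 0.0000, p = 1.000000, fail to reject H0.


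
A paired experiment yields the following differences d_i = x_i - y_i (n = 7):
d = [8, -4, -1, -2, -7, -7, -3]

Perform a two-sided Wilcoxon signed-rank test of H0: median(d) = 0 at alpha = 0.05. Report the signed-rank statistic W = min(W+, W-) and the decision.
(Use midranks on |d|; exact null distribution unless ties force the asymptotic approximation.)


Step 1: Drop any zero differences (none here) and take |d_i|.
|d| = [8, 4, 1, 2, 7, 7, 3]
Step 2: Midrank |d_i| (ties get averaged ranks).
ranks: |8|->7, |4|->4, |1|->1, |2|->2, |7|->5.5, |7|->5.5, |3|->3
Step 3: Attach original signs; sum ranks with positive sign and with negative sign.
W+ = 7 = 7
W- = 4 + 1 + 2 + 5.5 + 5.5 + 3 = 21
(Check: W+ + W- = 28 should equal n(n+1)/2 = 28.)
Step 4: Test statistic W = min(W+, W-) = 7.
Step 5: Ties in |d|, so use the tie-corrected normal approximation.
        E[W] = n(n+1)/4 = 7*8/4 = 14.
        Tie groups: |d|=7 (t=2); sum(t^3 - t) = 6.
        Var[W] = n(n+1)(2n+1)/24 - sum(t^3-t)/48 = 840/24 - 6/48 = 34.875.
        z = (W - E[W]) / sqrt(Var[W]) = (7 - 14) / 5.9055 = -1.1853.
        Two-sided p = 2*Phi(z) = 0.235885.
Step 6: alpha = 0.05. fail to reject H0.

W+ = 7, W- = 21, W = min = 7, p = 0.235885, fail to reject H0.


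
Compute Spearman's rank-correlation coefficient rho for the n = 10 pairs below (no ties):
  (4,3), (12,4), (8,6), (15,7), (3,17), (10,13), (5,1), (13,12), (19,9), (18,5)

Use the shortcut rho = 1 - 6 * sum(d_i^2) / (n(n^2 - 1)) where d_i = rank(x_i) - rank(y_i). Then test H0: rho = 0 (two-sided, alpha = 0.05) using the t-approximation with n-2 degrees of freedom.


Step 1: Rank x and y separately (midranks; no ties here).
rank(x): 4->2, 12->6, 8->4, 15->8, 3->1, 10->5, 5->3, 13->7, 19->10, 18->9
rank(y): 3->2, 4->3, 6->5, 7->6, 17->10, 13->9, 1->1, 12->8, 9->7, 5->4
Step 2: d_i = R_x(i) - R_y(i); compute d_i^2.
  (2-2)^2=0, (6-3)^2=9, (4-5)^2=1, (8-6)^2=4, (1-10)^2=81, (5-9)^2=16, (3-1)^2=4, (7-8)^2=1, (10-7)^2=9, (9-4)^2=25
sum(d^2) = 150.
Step 3: rho = 1 - 6*150 / (10*(10^2 - 1)) = 1 - 900/990 = 0.090909.
Step 4: Under H0, t = rho * sqrt((n-2)/(1-rho^2)) = 0.2582 ~ t(8).
Step 5: Two-sided p-value from the t-distribution with 8 df = 0.802772.
Step 6: alpha = 0.05. fail to reject H0.

rho = 0.0909, p = 0.802772, fail to reject H0 at alpha = 0.05.


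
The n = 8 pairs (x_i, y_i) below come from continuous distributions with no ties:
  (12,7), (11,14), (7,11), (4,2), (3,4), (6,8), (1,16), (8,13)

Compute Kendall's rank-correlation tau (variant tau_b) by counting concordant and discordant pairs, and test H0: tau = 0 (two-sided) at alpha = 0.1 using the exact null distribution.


Step 1: Enumerate the 28 unordered pairs (i,j) with i<j and classify each by sign(x_j-x_i) * sign(y_j-y_i).
  (1,2):dx=-1,dy=+7->D; (1,3):dx=-5,dy=+4->D; (1,4):dx=-8,dy=-5->C; (1,5):dx=-9,dy=-3->C
  (1,6):dx=-6,dy=+1->D; (1,7):dx=-11,dy=+9->D; (1,8):dx=-4,dy=+6->D; (2,3):dx=-4,dy=-3->C
  (2,4):dx=-7,dy=-12->C; (2,5):dx=-8,dy=-10->C; (2,6):dx=-5,dy=-6->C; (2,7):dx=-10,dy=+2->D
  (2,8):dx=-3,dy=-1->C; (3,4):dx=-3,dy=-9->C; (3,5):dx=-4,dy=-7->C; (3,6):dx=-1,dy=-3->C
  (3,7):dx=-6,dy=+5->D; (3,8):dx=+1,dy=+2->C; (4,5):dx=-1,dy=+2->D; (4,6):dx=+2,dy=+6->C
  (4,7):dx=-3,dy=+14->D; (4,8):dx=+4,dy=+11->C; (5,6):dx=+3,dy=+4->C; (5,7):dx=-2,dy=+12->D
  (5,8):dx=+5,dy=+9->C; (6,7):dx=-5,dy=+8->D; (6,8):dx=+2,dy=+5->C; (7,8):dx=+7,dy=-3->D
Step 2: C = 16, D = 12, total pairs = 28.
Step 3: tau = (C - D)/(n(n-1)/2) = (16 - 12)/28 = 0.142857.
Step 4: Exact two-sided p-value (enumerate n! = 40320 permutations of y under H0): p = 0.719544.
Step 5: alpha = 0.1. fail to reject H0.

tau_b = 0.1429 (C=16, D=12), p = 0.719544, fail to reject H0.


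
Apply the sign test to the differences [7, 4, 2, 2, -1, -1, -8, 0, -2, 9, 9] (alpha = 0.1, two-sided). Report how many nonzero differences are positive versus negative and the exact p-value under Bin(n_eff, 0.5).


Step 1: Discard zero differences. Original n = 11; n_eff = number of nonzero differences = 10.
Nonzero differences (with sign): +7, +4, +2, +2, -1, -1, -8, -2, +9, +9
Step 2: Count signs: positive = 6, negative = 4.
Step 3: Under H0: P(positive) = 0.5, so the number of positives S ~ Bin(10, 0.5).
Step 4: Two-sided exact p-value = sum of Bin(10,0.5) probabilities at or below the observed probability = 0.753906.
Step 5: alpha = 0.1. fail to reject H0.

n_eff = 10, pos = 6, neg = 4, p = 0.753906, fail to reject H0.


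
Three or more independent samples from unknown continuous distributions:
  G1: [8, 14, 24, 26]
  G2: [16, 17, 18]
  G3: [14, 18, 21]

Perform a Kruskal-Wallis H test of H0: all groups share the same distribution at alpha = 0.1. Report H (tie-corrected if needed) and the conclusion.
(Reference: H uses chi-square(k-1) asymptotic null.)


Step 1: Combine all N = 10 observations and assign midranks.
sorted (value, group, rank): (8,G1,1), (14,G1,2.5), (14,G3,2.5), (16,G2,4), (17,G2,5), (18,G2,6.5), (18,G3,6.5), (21,G3,8), (24,G1,9), (26,G1,10)
Step 2: Sum ranks within each group.
R_1 = 22.5 (n_1 = 4)
R_2 = 15.5 (n_2 = 3)
R_3 = 17 (n_3 = 3)
Step 3: H = 12/(N(N+1)) * sum(R_i^2/n_i) - 3(N+1)
     = 12/(10*11) * (22.5^2/4 + 15.5^2/3 + 17^2/3) - 3*11
     = 0.109091 * 302.979 - 33
     = 0.052273.
Step 4: Ties present; correction factor C = 1 - 12/(10^3 - 10) = 0.987879. Corrected H = 0.052273 / 0.987879 = 0.052914.
Step 5: Under H0, H ~ chi^2(2); p-value = 0.973890.
Step 6: alpha = 0.1. fail to reject H0.

H = 0.0529, df = 2, p = 0.973890, fail to reject H0.


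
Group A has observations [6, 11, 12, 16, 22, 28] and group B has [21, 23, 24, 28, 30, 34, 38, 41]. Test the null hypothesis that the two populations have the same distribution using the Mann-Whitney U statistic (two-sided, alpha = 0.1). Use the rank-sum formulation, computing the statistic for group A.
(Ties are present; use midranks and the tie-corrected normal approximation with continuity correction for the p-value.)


Step 1: Combine and sort all 14 observations; assign midranks.
sorted (value, group): (6,X), (11,X), (12,X), (16,X), (21,Y), (22,X), (23,Y), (24,Y), (28,X), (28,Y), (30,Y), (34,Y), (38,Y), (41,Y)
ranks: 6->1, 11->2, 12->3, 16->4, 21->5, 22->6, 23->7, 24->8, 28->9.5, 28->9.5, 30->11, 34->12, 38->13, 41->14
Step 2: Rank sum for X: R1 = 1 + 2 + 3 + 4 + 6 + 9.5 = 25.5.
Step 3: U_X = R1 - n1(n1+1)/2 = 25.5 - 6*7/2 = 25.5 - 21 = 4.5.
       U_Y = n1*n2 - U_X = 48 - 4.5 = 43.5.
Step 4: Ties are present, so use the tie-corrected normal approximation (with continuity correction) for the p-value.
Step 5: p-value = 0.014065; compare to alpha = 0.1. reject H0.

U_X = 4.5, p = 0.014065, reject H0 at alpha = 0.1.


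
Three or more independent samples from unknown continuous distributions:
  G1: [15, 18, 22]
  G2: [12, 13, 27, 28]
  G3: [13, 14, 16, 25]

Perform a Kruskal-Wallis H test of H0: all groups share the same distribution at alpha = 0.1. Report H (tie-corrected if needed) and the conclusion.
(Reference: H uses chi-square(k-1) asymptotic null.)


Step 1: Combine all N = 11 observations and assign midranks.
sorted (value, group, rank): (12,G2,1), (13,G2,2.5), (13,G3,2.5), (14,G3,4), (15,G1,5), (16,G3,6), (18,G1,7), (22,G1,8), (25,G3,9), (27,G2,10), (28,G2,11)
Step 2: Sum ranks within each group.
R_1 = 20 (n_1 = 3)
R_2 = 24.5 (n_2 = 4)
R_3 = 21.5 (n_3 = 4)
Step 3: H = 12/(N(N+1)) * sum(R_i^2/n_i) - 3(N+1)
     = 12/(11*12) * (20^2/3 + 24.5^2/4 + 21.5^2/4) - 3*12
     = 0.090909 * 398.958 - 36
     = 0.268939.
Step 4: Ties present; correction factor C = 1 - 6/(11^3 - 11) = 0.995455. Corrected H = 0.268939 / 0.995455 = 0.270167.
Step 5: Under H0, H ~ chi^2(2); p-value = 0.873643.
Step 6: alpha = 0.1. fail to reject H0.

H = 0.2702, df = 2, p = 0.873643, fail to reject H0.


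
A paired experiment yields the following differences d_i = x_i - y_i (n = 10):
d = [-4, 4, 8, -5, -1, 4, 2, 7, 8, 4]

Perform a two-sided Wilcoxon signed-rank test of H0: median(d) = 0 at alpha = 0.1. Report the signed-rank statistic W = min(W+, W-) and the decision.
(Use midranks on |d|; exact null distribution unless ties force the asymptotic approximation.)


Step 1: Drop any zero differences (none here) and take |d_i|.
|d| = [4, 4, 8, 5, 1, 4, 2, 7, 8, 4]
Step 2: Midrank |d_i| (ties get averaged ranks).
ranks: |4|->4.5, |4|->4.5, |8|->9.5, |5|->7, |1|->1, |4|->4.5, |2|->2, |7|->8, |8|->9.5, |4|->4.5
Step 3: Attach original signs; sum ranks with positive sign and with negative sign.
W+ = 4.5 + 9.5 + 4.5 + 2 + 8 + 9.5 + 4.5 = 42.5
W- = 4.5 + 7 + 1 = 12.5
(Check: W+ + W- = 55 should equal n(n+1)/2 = 55.)
Step 4: Test statistic W = min(W+, W-) = 12.5.
Step 5: Ties in |d|, so use the tie-corrected normal approximation.
        E[W] = n(n+1)/4 = 10*11/4 = 27.5.
        Tie groups: |d|=4 (t=4), |d|=8 (t=2); sum(t^3 - t) = 66.
        Var[W] = n(n+1)(2n+1)/24 - sum(t^3-t)/48 = 2310/24 - 66/48 = 94.875.
        z = (W - E[W]) / sqrt(Var[W]) = (12.5 - 27.5) / 9.7404 = -1.5400.
        Two-sided p = 2*Phi(z) = 0.123565.
Step 6: alpha = 0.1. fail to reject H0.

W+ = 42.5, W- = 12.5, W = min = 12.5, p = 0.123565, fail to reject H0.


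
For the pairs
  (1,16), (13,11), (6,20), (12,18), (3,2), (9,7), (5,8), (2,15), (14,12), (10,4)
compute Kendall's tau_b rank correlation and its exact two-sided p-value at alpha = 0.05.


Step 1: Enumerate the 45 unordered pairs (i,j) with i<j and classify each by sign(x_j-x_i) * sign(y_j-y_i).
  (1,2):dx=+12,dy=-5->D; (1,3):dx=+5,dy=+4->C; (1,4):dx=+11,dy=+2->C; (1,5):dx=+2,dy=-14->D
  (1,6):dx=+8,dy=-9->D; (1,7):dx=+4,dy=-8->D; (1,8):dx=+1,dy=-1->D; (1,9):dx=+13,dy=-4->D
  (1,10):dx=+9,dy=-12->D; (2,3):dx=-7,dy=+9->D; (2,4):dx=-1,dy=+7->D; (2,5):dx=-10,dy=-9->C
  (2,6):dx=-4,dy=-4->C; (2,7):dx=-8,dy=-3->C; (2,8):dx=-11,dy=+4->D; (2,9):dx=+1,dy=+1->C
  (2,10):dx=-3,dy=-7->C; (3,4):dx=+6,dy=-2->D; (3,5):dx=-3,dy=-18->C; (3,6):dx=+3,dy=-13->D
  (3,7):dx=-1,dy=-12->C; (3,8):dx=-4,dy=-5->C; (3,9):dx=+8,dy=-8->D; (3,10):dx=+4,dy=-16->D
  (4,5):dx=-9,dy=-16->C; (4,6):dx=-3,dy=-11->C; (4,7):dx=-7,dy=-10->C; (4,8):dx=-10,dy=-3->C
  (4,9):dx=+2,dy=-6->D; (4,10):dx=-2,dy=-14->C; (5,6):dx=+6,dy=+5->C; (5,7):dx=+2,dy=+6->C
  (5,8):dx=-1,dy=+13->D; (5,9):dx=+11,dy=+10->C; (5,10):dx=+7,dy=+2->C; (6,7):dx=-4,dy=+1->D
  (6,8):dx=-7,dy=+8->D; (6,9):dx=+5,dy=+5->C; (6,10):dx=+1,dy=-3->D; (7,8):dx=-3,dy=+7->D
  (7,9):dx=+9,dy=+4->C; (7,10):dx=+5,dy=-4->D; (8,9):dx=+12,dy=-3->D; (8,10):dx=+8,dy=-11->D
  (9,10):dx=-4,dy=-8->C
Step 2: C = 22, D = 23, total pairs = 45.
Step 3: tau = (C - D)/(n(n-1)/2) = (22 - 23)/45 = -0.022222.
Step 4: Exact two-sided p-value (enumerate n! = 3628800 permutations of y under H0): p = 1.000000.
Step 5: alpha = 0.05. fail to reject H0.

tau_b = -0.0222 (C=22, D=23), p = 1.000000, fail to reject H0.


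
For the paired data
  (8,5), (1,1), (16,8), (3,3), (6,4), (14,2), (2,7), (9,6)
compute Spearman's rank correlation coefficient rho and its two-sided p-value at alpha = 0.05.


Step 1: Rank x and y separately (midranks; no ties here).
rank(x): 8->5, 1->1, 16->8, 3->3, 6->4, 14->7, 2->2, 9->6
rank(y): 5->5, 1->1, 8->8, 3->3, 4->4, 2->2, 7->7, 6->6
Step 2: d_i = R_x(i) - R_y(i); compute d_i^2.
  (5-5)^2=0, (1-1)^2=0, (8-8)^2=0, (3-3)^2=0, (4-4)^2=0, (7-2)^2=25, (2-7)^2=25, (6-6)^2=0
sum(d^2) = 50.
Step 3: rho = 1 - 6*50 / (8*(8^2 - 1)) = 1 - 300/504 = 0.404762.
Step 4: Under H0, t = rho * sqrt((n-2)/(1-rho^2)) = 1.0842 ~ t(6).
Step 5: Two-sided p-value from the t-distribution with 6 df = 0.319889.
Step 6: alpha = 0.05. fail to reject H0.

rho = 0.4048, p = 0.319889, fail to reject H0 at alpha = 0.05.


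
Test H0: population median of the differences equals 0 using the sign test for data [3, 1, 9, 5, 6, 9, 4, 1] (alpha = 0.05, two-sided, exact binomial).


Step 1: Discard zero differences. Original n = 8; n_eff = number of nonzero differences = 8.
Nonzero differences (with sign): +3, +1, +9, +5, +6, +9, +4, +1
Step 2: Count signs: positive = 8, negative = 0.
Step 3: Under H0: P(positive) = 0.5, so the number of positives S ~ Bin(8, 0.5).
Step 4: Two-sided exact p-value = sum of Bin(8,0.5) probabilities at or below the observed probability = 0.007812.
Step 5: alpha = 0.05. reject H0.

n_eff = 8, pos = 8, neg = 0, p = 0.007812, reject H0.


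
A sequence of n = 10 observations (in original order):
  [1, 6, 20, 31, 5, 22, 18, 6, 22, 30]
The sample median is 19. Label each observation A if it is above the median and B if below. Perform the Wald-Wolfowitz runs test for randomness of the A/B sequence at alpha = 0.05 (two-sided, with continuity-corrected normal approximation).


Step 1: Compute median = 19; label A = above, B = below.
Labels in order: BBAABABBAA  (n_A = 5, n_B = 5)
Step 2: Count runs R = 6.
Step 3: Under H0 (random ordering), E[R] = 2*n_A*n_B/(n_A+n_B) + 1 = 2*5*5/10 + 1 = 6.0000.
        Var[R] = 2*n_A*n_B*(2*n_A*n_B - n_A - n_B) / ((n_A+n_B)^2 * (n_A+n_B-1)) = 2000/900 = 2.2222.
        SD[R] = 1.4907.
Step 4: R = E[R], so z = 0 with no continuity correction.
Step 5: Two-sided p-value via normal approximation = 2*(1 - Phi(|z|)) = 1.000000.
Step 6: alpha = 0.05. fail to reject H0.

R = 6, z = 0.0000, p = 1.000000, fail to reject H0.


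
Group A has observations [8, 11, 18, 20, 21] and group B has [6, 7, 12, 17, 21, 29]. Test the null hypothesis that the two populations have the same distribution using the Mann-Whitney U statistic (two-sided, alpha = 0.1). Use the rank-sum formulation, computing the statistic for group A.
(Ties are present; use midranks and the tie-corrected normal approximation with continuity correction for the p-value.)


Step 1: Combine and sort all 11 observations; assign midranks.
sorted (value, group): (6,Y), (7,Y), (8,X), (11,X), (12,Y), (17,Y), (18,X), (20,X), (21,X), (21,Y), (29,Y)
ranks: 6->1, 7->2, 8->3, 11->4, 12->5, 17->6, 18->7, 20->8, 21->9.5, 21->9.5, 29->11
Step 2: Rank sum for X: R1 = 3 + 4 + 7 + 8 + 9.5 = 31.5.
Step 3: U_X = R1 - n1(n1+1)/2 = 31.5 - 5*6/2 = 31.5 - 15 = 16.5.
       U_Y = n1*n2 - U_X = 30 - 16.5 = 13.5.
Step 4: Ties are present, so use the tie-corrected normal approximation (with continuity correction) for the p-value.
Step 5: p-value = 0.854805; compare to alpha = 0.1. fail to reject H0.

U_X = 16.5, p = 0.854805, fail to reject H0 at alpha = 0.1.


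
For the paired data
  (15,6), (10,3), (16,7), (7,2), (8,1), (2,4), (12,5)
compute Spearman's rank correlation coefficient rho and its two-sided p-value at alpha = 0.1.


Step 1: Rank x and y separately (midranks; no ties here).
rank(x): 15->6, 10->4, 16->7, 7->2, 8->3, 2->1, 12->5
rank(y): 6->6, 3->3, 7->7, 2->2, 1->1, 4->4, 5->5
Step 2: d_i = R_x(i) - R_y(i); compute d_i^2.
  (6-6)^2=0, (4-3)^2=1, (7-7)^2=0, (2-2)^2=0, (3-1)^2=4, (1-4)^2=9, (5-5)^2=0
sum(d^2) = 14.
Step 3: rho = 1 - 6*14 / (7*(7^2 - 1)) = 1 - 84/336 = 0.750000.
Step 4: Under H0, t = rho * sqrt((n-2)/(1-rho^2)) = 2.5355 ~ t(5).
Step 5: Two-sided p-value from the t-distribution with 5 df = 0.052181.
Step 6: alpha = 0.1. reject H0.

rho = 0.7500, p = 0.052181, reject H0 at alpha = 0.1.


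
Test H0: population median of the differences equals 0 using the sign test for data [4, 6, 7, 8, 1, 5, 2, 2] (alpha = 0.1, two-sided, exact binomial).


Step 1: Discard zero differences. Original n = 8; n_eff = number of nonzero differences = 8.
Nonzero differences (with sign): +4, +6, +7, +8, +1, +5, +2, +2
Step 2: Count signs: positive = 8, negative = 0.
Step 3: Under H0: P(positive) = 0.5, so the number of positives S ~ Bin(8, 0.5).
Step 4: Two-sided exact p-value = sum of Bin(8,0.5) probabilities at or below the observed probability = 0.007812.
Step 5: alpha = 0.1. reject H0.

n_eff = 8, pos = 8, neg = 0, p = 0.007812, reject H0.


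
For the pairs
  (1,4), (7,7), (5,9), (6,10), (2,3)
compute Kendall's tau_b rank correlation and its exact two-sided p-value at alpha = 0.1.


Step 1: Enumerate the 10 unordered pairs (i,j) with i<j and classify each by sign(x_j-x_i) * sign(y_j-y_i).
  (1,2):dx=+6,dy=+3->C; (1,3):dx=+4,dy=+5->C; (1,4):dx=+5,dy=+6->C; (1,5):dx=+1,dy=-1->D
  (2,3):dx=-2,dy=+2->D; (2,4):dx=-1,dy=+3->D; (2,5):dx=-5,dy=-4->C; (3,4):dx=+1,dy=+1->C
  (3,5):dx=-3,dy=-6->C; (4,5):dx=-4,dy=-7->C
Step 2: C = 7, D = 3, total pairs = 10.
Step 3: tau = (C - D)/(n(n-1)/2) = (7 - 3)/10 = 0.400000.
Step 4: Exact two-sided p-value (enumerate n! = 120 permutations of y under H0): p = 0.483333.
Step 5: alpha = 0.1. fail to reject H0.

tau_b = 0.4000 (C=7, D=3), p = 0.483333, fail to reject H0.


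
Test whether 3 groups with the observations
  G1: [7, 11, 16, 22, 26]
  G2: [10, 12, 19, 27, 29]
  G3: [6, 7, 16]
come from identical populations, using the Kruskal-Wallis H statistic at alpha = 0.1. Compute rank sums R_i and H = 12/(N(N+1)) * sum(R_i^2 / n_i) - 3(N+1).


Step 1: Combine all N = 13 observations and assign midranks.
sorted (value, group, rank): (6,G3,1), (7,G1,2.5), (7,G3,2.5), (10,G2,4), (11,G1,5), (12,G2,6), (16,G1,7.5), (16,G3,7.5), (19,G2,9), (22,G1,10), (26,G1,11), (27,G2,12), (29,G2,13)
Step 2: Sum ranks within each group.
R_1 = 36 (n_1 = 5)
R_2 = 44 (n_2 = 5)
R_3 = 11 (n_3 = 3)
Step 3: H = 12/(N(N+1)) * sum(R_i^2/n_i) - 3(N+1)
     = 12/(13*14) * (36^2/5 + 44^2/5 + 11^2/3) - 3*14
     = 0.065934 * 686.733 - 42
     = 3.279121.
Step 4: Ties present; correction factor C = 1 - 12/(13^3 - 13) = 0.994505. Corrected H = 3.279121 / 0.994505 = 3.297238.
Step 5: Under H0, H ~ chi^2(2); p-value = 0.192315.
Step 6: alpha = 0.1. fail to reject H0.

H = 3.2972, df = 2, p = 0.192315, fail to reject H0.


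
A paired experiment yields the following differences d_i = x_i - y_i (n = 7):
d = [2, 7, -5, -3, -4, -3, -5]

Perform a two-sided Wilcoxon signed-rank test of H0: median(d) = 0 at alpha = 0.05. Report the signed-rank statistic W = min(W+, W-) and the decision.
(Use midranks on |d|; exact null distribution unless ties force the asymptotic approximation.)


Step 1: Drop any zero differences (none here) and take |d_i|.
|d| = [2, 7, 5, 3, 4, 3, 5]
Step 2: Midrank |d_i| (ties get averaged ranks).
ranks: |2|->1, |7|->7, |5|->5.5, |3|->2.5, |4|->4, |3|->2.5, |5|->5.5
Step 3: Attach original signs; sum ranks with positive sign and with negative sign.
W+ = 1 + 7 = 8
W- = 5.5 + 2.5 + 4 + 2.5 + 5.5 = 20
(Check: W+ + W- = 28 should equal n(n+1)/2 = 28.)
Step 4: Test statistic W = min(W+, W-) = 8.
Step 5: Ties in |d|, so use the tie-corrected normal approximation.
        E[W] = n(n+1)/4 = 7*8/4 = 14.
        Tie groups: |d|=3 (t=2), |d|=5 (t=2); sum(t^3 - t) = 12.
        Var[W] = n(n+1)(2n+1)/24 - sum(t^3-t)/48 = 840/24 - 12/48 = 34.75.
        z = (W - E[W]) / sqrt(Var[W]) = (8 - 14) / 5.8949 = -1.0178.
        Two-sided p = 2*Phi(z) = 0.308760.
Step 6: alpha = 0.05. fail to reject H0.

W+ = 8, W- = 20, W = min = 8, p = 0.308760, fail to reject H0.


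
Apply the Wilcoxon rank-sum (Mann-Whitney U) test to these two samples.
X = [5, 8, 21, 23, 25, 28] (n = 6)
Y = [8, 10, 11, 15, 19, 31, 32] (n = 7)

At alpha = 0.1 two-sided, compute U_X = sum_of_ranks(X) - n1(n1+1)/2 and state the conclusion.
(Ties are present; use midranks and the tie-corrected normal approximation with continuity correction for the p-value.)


Step 1: Combine and sort all 13 observations; assign midranks.
sorted (value, group): (5,X), (8,X), (8,Y), (10,Y), (11,Y), (15,Y), (19,Y), (21,X), (23,X), (25,X), (28,X), (31,Y), (32,Y)
ranks: 5->1, 8->2.5, 8->2.5, 10->4, 11->5, 15->6, 19->7, 21->8, 23->9, 25->10, 28->11, 31->12, 32->13
Step 2: Rank sum for X: R1 = 1 + 2.5 + 8 + 9 + 10 + 11 = 41.5.
Step 3: U_X = R1 - n1(n1+1)/2 = 41.5 - 6*7/2 = 41.5 - 21 = 20.5.
       U_Y = n1*n2 - U_X = 42 - 20.5 = 21.5.
Step 4: Ties are present, so use the tie-corrected normal approximation (with continuity correction) for the p-value.
Step 5: p-value = 1.000000; compare to alpha = 0.1. fail to reject H0.

U_X = 20.5, p = 1.000000, fail to reject H0 at alpha = 0.1.


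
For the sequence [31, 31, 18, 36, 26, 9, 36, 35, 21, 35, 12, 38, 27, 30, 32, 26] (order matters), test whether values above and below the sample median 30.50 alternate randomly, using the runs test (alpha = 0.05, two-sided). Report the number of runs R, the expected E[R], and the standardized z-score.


Step 1: Compute median = 30.50; label A = above, B = below.
Labels in order: AABABBAABABABBAB  (n_A = 8, n_B = 8)
Step 2: Count runs R = 12.
Step 3: Under H0 (random ordering), E[R] = 2*n_A*n_B/(n_A+n_B) + 1 = 2*8*8/16 + 1 = 9.0000.
        Var[R] = 2*n_A*n_B*(2*n_A*n_B - n_A - n_B) / ((n_A+n_B)^2 * (n_A+n_B-1)) = 14336/3840 = 3.7333.
        SD[R] = 1.9322.
Step 4: Continuity-corrected z = (R - 0.5 - E[R]) / SD[R] = (12 - 0.5 - 9.0000) / 1.9322 = 1.2939.
Step 5: Two-sided p-value via normal approximation = 2*(1 - Phi(|z|)) = 0.195709.
Step 6: alpha = 0.05. fail to reject H0.

R = 12, z = 1.2939, p = 0.195709, fail to reject H0.


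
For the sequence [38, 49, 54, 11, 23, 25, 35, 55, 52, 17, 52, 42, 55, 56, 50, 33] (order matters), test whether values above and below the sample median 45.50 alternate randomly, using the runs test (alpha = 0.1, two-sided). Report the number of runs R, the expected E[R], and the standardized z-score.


Step 1: Compute median = 45.50; label A = above, B = below.
Labels in order: BAABBBBAABABAAAB  (n_A = 8, n_B = 8)
Step 2: Count runs R = 9.
Step 3: Under H0 (random ordering), E[R] = 2*n_A*n_B/(n_A+n_B) + 1 = 2*8*8/16 + 1 = 9.0000.
        Var[R] = 2*n_A*n_B*(2*n_A*n_B - n_A - n_B) / ((n_A+n_B)^2 * (n_A+n_B-1)) = 14336/3840 = 3.7333.
        SD[R] = 1.9322.
Step 4: R = E[R], so z = 0 with no continuity correction.
Step 5: Two-sided p-value via normal approximation = 2*(1 - Phi(|z|)) = 1.000000.
Step 6: alpha = 0.1. fail to reject H0.

R = 9, z = 0.0000, p = 1.000000, fail to reject H0.


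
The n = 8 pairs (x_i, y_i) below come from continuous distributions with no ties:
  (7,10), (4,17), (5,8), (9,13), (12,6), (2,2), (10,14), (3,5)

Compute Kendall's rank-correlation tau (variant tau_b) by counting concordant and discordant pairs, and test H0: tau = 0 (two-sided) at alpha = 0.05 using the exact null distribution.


Step 1: Enumerate the 28 unordered pairs (i,j) with i<j and classify each by sign(x_j-x_i) * sign(y_j-y_i).
  (1,2):dx=-3,dy=+7->D; (1,3):dx=-2,dy=-2->C; (1,4):dx=+2,dy=+3->C; (1,5):dx=+5,dy=-4->D
  (1,6):dx=-5,dy=-8->C; (1,7):dx=+3,dy=+4->C; (1,8):dx=-4,dy=-5->C; (2,3):dx=+1,dy=-9->D
  (2,4):dx=+5,dy=-4->D; (2,5):dx=+8,dy=-11->D; (2,6):dx=-2,dy=-15->C; (2,7):dx=+6,dy=-3->D
  (2,8):dx=-1,dy=-12->C; (3,4):dx=+4,dy=+5->C; (3,5):dx=+7,dy=-2->D; (3,6):dx=-3,dy=-6->C
  (3,7):dx=+5,dy=+6->C; (3,8):dx=-2,dy=-3->C; (4,5):dx=+3,dy=-7->D; (4,6):dx=-7,dy=-11->C
  (4,7):dx=+1,dy=+1->C; (4,8):dx=-6,dy=-8->C; (5,6):dx=-10,dy=-4->C; (5,7):dx=-2,dy=+8->D
  (5,8):dx=-9,dy=-1->C; (6,7):dx=+8,dy=+12->C; (6,8):dx=+1,dy=+3->C; (7,8):dx=-7,dy=-9->C
Step 2: C = 19, D = 9, total pairs = 28.
Step 3: tau = (C - D)/(n(n-1)/2) = (19 - 9)/28 = 0.357143.
Step 4: Exact two-sided p-value (enumerate n! = 40320 permutations of y under H0): p = 0.275099.
Step 5: alpha = 0.05. fail to reject H0.

tau_b = 0.3571 (C=19, D=9), p = 0.275099, fail to reject H0.


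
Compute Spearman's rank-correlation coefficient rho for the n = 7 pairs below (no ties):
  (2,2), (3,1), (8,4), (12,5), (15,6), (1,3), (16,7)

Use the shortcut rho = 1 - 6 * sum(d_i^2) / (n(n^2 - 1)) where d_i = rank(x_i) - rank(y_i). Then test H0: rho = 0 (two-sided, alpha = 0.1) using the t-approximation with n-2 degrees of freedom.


Step 1: Rank x and y separately (midranks; no ties here).
rank(x): 2->2, 3->3, 8->4, 12->5, 15->6, 1->1, 16->7
rank(y): 2->2, 1->1, 4->4, 5->5, 6->6, 3->3, 7->7
Step 2: d_i = R_x(i) - R_y(i); compute d_i^2.
  (2-2)^2=0, (3-1)^2=4, (4-4)^2=0, (5-5)^2=0, (6-6)^2=0, (1-3)^2=4, (7-7)^2=0
sum(d^2) = 8.
Step 3: rho = 1 - 6*8 / (7*(7^2 - 1)) = 1 - 48/336 = 0.857143.
Step 4: Under H0, t = rho * sqrt((n-2)/(1-rho^2)) = 3.7210 ~ t(5).
Step 5: Two-sided p-value from the t-distribution with 5 df = 0.013697.
Step 6: alpha = 0.1. reject H0.

rho = 0.8571, p = 0.013697, reject H0 at alpha = 0.1.


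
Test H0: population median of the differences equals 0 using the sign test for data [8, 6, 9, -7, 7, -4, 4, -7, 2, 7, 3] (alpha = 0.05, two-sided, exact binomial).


Step 1: Discard zero differences. Original n = 11; n_eff = number of nonzero differences = 11.
Nonzero differences (with sign): +8, +6, +9, -7, +7, -4, +4, -7, +2, +7, +3
Step 2: Count signs: positive = 8, negative = 3.
Step 3: Under H0: P(positive) = 0.5, so the number of positives S ~ Bin(11, 0.5).
Step 4: Two-sided exact p-value = sum of Bin(11,0.5) probabilities at or below the observed probability = 0.226562.
Step 5: alpha = 0.05. fail to reject H0.

n_eff = 11, pos = 8, neg = 3, p = 0.226562, fail to reject H0.


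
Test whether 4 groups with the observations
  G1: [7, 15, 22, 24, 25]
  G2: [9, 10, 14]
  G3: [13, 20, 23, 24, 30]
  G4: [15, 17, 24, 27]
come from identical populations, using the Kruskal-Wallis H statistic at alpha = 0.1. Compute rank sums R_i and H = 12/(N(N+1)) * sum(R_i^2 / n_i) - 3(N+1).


Step 1: Combine all N = 17 observations and assign midranks.
sorted (value, group, rank): (7,G1,1), (9,G2,2), (10,G2,3), (13,G3,4), (14,G2,5), (15,G1,6.5), (15,G4,6.5), (17,G4,8), (20,G3,9), (22,G1,10), (23,G3,11), (24,G1,13), (24,G3,13), (24,G4,13), (25,G1,15), (27,G4,16), (30,G3,17)
Step 2: Sum ranks within each group.
R_1 = 45.5 (n_1 = 5)
R_2 = 10 (n_2 = 3)
R_3 = 54 (n_3 = 5)
R_4 = 43.5 (n_4 = 4)
Step 3: H = 12/(N(N+1)) * sum(R_i^2/n_i) - 3(N+1)
     = 12/(17*18) * (45.5^2/5 + 10^2/3 + 54^2/5 + 43.5^2/4) - 3*18
     = 0.039216 * 1503.65 - 54
     = 4.966503.
Step 4: Ties present; correction factor C = 1 - 30/(17^3 - 17) = 0.993873. Corrected H = 4.966503 / 0.993873 = 4.997123.
Step 5: Under H0, H ~ chi^2(3); p-value = 0.172008.
Step 6: alpha = 0.1. fail to reject H0.

H = 4.9971, df = 3, p = 0.172008, fail to reject H0.


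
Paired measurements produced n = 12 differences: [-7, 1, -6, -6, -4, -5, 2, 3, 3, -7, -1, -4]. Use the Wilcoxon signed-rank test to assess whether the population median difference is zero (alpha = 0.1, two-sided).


Step 1: Drop any zero differences (none here) and take |d_i|.
|d| = [7, 1, 6, 6, 4, 5, 2, 3, 3, 7, 1, 4]
Step 2: Midrank |d_i| (ties get averaged ranks).
ranks: |7|->11.5, |1|->1.5, |6|->9.5, |6|->9.5, |4|->6.5, |5|->8, |2|->3, |3|->4.5, |3|->4.5, |7|->11.5, |1|->1.5, |4|->6.5
Step 3: Attach original signs; sum ranks with positive sign and with negative sign.
W+ = 1.5 + 3 + 4.5 + 4.5 = 13.5
W- = 11.5 + 9.5 + 9.5 + 6.5 + 8 + 11.5 + 1.5 + 6.5 = 64.5
(Check: W+ + W- = 78 should equal n(n+1)/2 = 78.)
Step 4: Test statistic W = min(W+, W-) = 13.5.
Step 5: Ties in |d|, so use the tie-corrected normal approximation.
        E[W] = n(n+1)/4 = 12*13/4 = 39.
        Tie groups: |d|=1 (t=2), |d|=3 (t=2), |d|=4 (t=2), |d|=6 (t=2), |d|=7 (t=2); sum(t^3 - t) = 30.
        Var[W] = n(n+1)(2n+1)/24 - sum(t^3-t)/48 = 3900/24 - 30/48 = 161.875.
        z = (W - E[W]) / sqrt(Var[W]) = (13.5 - 39) / 12.7230 = -2.0042.
        Two-sided p = 2*Phi(z) = 0.045044.
Step 6: alpha = 0.1. reject H0.

W+ = 13.5, W- = 64.5, W = min = 13.5, p = 0.045044, reject H0.


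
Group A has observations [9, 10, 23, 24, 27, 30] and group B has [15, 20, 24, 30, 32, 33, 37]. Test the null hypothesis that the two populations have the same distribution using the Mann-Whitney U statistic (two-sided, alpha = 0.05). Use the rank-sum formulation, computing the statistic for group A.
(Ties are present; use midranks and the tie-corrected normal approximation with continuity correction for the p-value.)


Step 1: Combine and sort all 13 observations; assign midranks.
sorted (value, group): (9,X), (10,X), (15,Y), (20,Y), (23,X), (24,X), (24,Y), (27,X), (30,X), (30,Y), (32,Y), (33,Y), (37,Y)
ranks: 9->1, 10->2, 15->3, 20->4, 23->5, 24->6.5, 24->6.5, 27->8, 30->9.5, 30->9.5, 32->11, 33->12, 37->13
Step 2: Rank sum for X: R1 = 1 + 2 + 5 + 6.5 + 8 + 9.5 = 32.
Step 3: U_X = R1 - n1(n1+1)/2 = 32 - 6*7/2 = 32 - 21 = 11.
       U_Y = n1*n2 - U_X = 42 - 11 = 31.
Step 4: Ties are present, so use the tie-corrected normal approximation (with continuity correction) for the p-value.
Step 5: p-value = 0.173549; compare to alpha = 0.05. fail to reject H0.

U_X = 11, p = 0.173549, fail to reject H0 at alpha = 0.05.


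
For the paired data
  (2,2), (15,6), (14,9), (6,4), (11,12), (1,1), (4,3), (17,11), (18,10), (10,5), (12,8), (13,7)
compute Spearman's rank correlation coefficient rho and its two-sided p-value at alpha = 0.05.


Step 1: Rank x and y separately (midranks; no ties here).
rank(x): 2->2, 15->10, 14->9, 6->4, 11->6, 1->1, 4->3, 17->11, 18->12, 10->5, 12->7, 13->8
rank(y): 2->2, 6->6, 9->9, 4->4, 12->12, 1->1, 3->3, 11->11, 10->10, 5->5, 8->8, 7->7
Step 2: d_i = R_x(i) - R_y(i); compute d_i^2.
  (2-2)^2=0, (10-6)^2=16, (9-9)^2=0, (4-4)^2=0, (6-12)^2=36, (1-1)^2=0, (3-3)^2=0, (11-11)^2=0, (12-10)^2=4, (5-5)^2=0, (7-8)^2=1, (8-7)^2=1
sum(d^2) = 58.
Step 3: rho = 1 - 6*58 / (12*(12^2 - 1)) = 1 - 348/1716 = 0.797203.
Step 4: Under H0, t = rho * sqrt((n-2)/(1-rho^2)) = 4.1758 ~ t(10).
Step 5: Two-sided p-value from the t-distribution with 10 df = 0.001900.
Step 6: alpha = 0.05. reject H0.

rho = 0.7972, p = 0.001900, reject H0 at alpha = 0.05.
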